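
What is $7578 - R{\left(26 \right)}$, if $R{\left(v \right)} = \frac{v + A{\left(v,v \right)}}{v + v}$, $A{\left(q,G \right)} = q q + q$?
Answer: $7564$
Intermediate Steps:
$A{\left(q,G \right)} = q + q^{2}$ ($A{\left(q,G \right)} = q^{2} + q = q + q^{2}$)
$R{\left(v \right)} = \frac{v + v \left(1 + v\right)}{2 v}$ ($R{\left(v \right)} = \frac{v + v \left(1 + v\right)}{v + v} = \frac{v + v \left(1 + v\right)}{2 v}$)
$7578 - R{\left(26 \right)} = 7578 - \left(1 + \frac{1}{2} \cdot 26\right) = 7578 - \left(1 + 13\right) = 7578 - 14 = 7564$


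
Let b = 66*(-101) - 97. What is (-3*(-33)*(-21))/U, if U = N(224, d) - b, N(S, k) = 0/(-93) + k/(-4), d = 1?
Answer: -2772/9017 ≈ -0.30742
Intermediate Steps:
N(S, k) = -k/4 (N(S, k) = 0*(-1/93) + k*(-¼) = 0 - k/4 = -k/4)
b = -6763 (b = -6666 - 97 = -6763)
U = 27051/4 (U = -¼*1 - 1*(-6763) = -¼ + 6763 = 27051/4 ≈ 6762.8)
(-3*(-33)*(-21))/U = (-3*(-33)*(-21))/(27051/4) = (99*(-21))*(4/27051) = -2079*4/27051 = -2772/9017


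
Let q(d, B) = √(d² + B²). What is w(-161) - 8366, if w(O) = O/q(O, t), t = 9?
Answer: -8366 - 161*√26002/26002 ≈ -8367.0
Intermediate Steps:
q(d, B) = √(B² + d²)
w(O) = O/√(81 + O²) (w(O) = O/(√(9² + O²)) = O/(√(81 + O²)) = O/√(81 + O²))
w(-161) - 8366 = -161/√(81 + (-161)²) - 8366 = -161/√(81 + 25921) - 8366 = -161*√26002/26002 - 8366 = -8366 - 161*√26002/26002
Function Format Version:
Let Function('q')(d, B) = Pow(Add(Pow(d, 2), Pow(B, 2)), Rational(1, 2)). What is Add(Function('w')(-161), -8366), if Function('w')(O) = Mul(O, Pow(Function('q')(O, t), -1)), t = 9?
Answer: Add(-8366, Mul(Rational(-161, 26002), Pow(26002, Rational(1, 2)))) ≈ -8367.0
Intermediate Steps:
Function('q')(d, B) = Pow(Add(Pow(B, 2), Pow(d, 2)), Rational(1, 2))
Function('w')(O) = Mul(O, Pow(Add(81, Pow(O, 2)), Rational(-1, 2))) (Function('w')(O) = Mul(O, Pow(Pow(Add(Pow(9, 2), Pow(O, 2)), Rational(1, 2)), -1)) = Mul(O, Pow(Pow(Add(81, Pow(O, 2)), Rational(1, 2)), -1)) = Mul(O, Pow(Add(81, Pow(O, 2)), Rational(-1, 2))))
Add(Function('w')(-161), -8366) = Add(Mul(-161, Pow(Add(81, Pow(-161, 2)), Rational(-1, 2))), -8366) = Add(Mul(-161, Pow(Add(81, 25921), Rational(-1, 2))), -8366) = Add(Mul(-161, Pow(26002, Rational(-1, 2))), -8366) = Add(Mul(-161, Mul(Rational(1, 26002), Pow(26002, Rational(1, 2)))), -8366) = Add(Mul(Rational(-161, 26002), Pow(26002, Rational(1, 2))), -8366) = Add(-8366, Mul(Rational(-161, 26002), Pow(26002, Rational(1, 2))))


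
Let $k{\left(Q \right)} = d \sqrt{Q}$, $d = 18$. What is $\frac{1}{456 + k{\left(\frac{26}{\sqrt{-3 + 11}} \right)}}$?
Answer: $\frac{1}{456 + 9 \cdot 2^{\frac{3}{4}} \sqrt{13}} \approx 0.0019586$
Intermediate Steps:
$k{\left(Q \right)} = 18 \sqrt{Q}$
$\frac{1}{456 + k{\left(\frac{26}{\sqrt{-3 + 11}} \right)}} = \frac{1}{456 + 18 \sqrt{\frac{26}{\sqrt{-3 + 11}}}} = \frac{1}{456 + 18 \sqrt{\frac{26}{\sqrt{8}}}} = \frac{1}{456 + 18 \sqrt{\frac{26}{2 \sqrt{2}}}} = \frac{1}{456 + 18 \sqrt{26 \frac{\sqrt{2}}{4}}} = \frac{1}{456 + 18 \sqrt{\frac{13 \sqrt{2}}{2}}} = \frac{1}{456 + 18 \frac{2^{\frac{3}{4}} \cdot 2 \sqrt{13}}{4}} = \frac{1}{456 + 9 \cdot 2^{\frac{3}{4}} \sqrt{13}}$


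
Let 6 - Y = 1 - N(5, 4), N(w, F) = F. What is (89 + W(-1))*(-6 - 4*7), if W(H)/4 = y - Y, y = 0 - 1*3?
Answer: -1394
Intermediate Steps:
Y = 9 (Y = 6 - (1 - 1*4) = 6 - (1 - 4) = 6 - 1*(-3) = 6 + 3 = 9)
y = -3 (y = 0 - 3 = -3)
W(H) = -48 (W(H) = 4*(-3 - 1*9) = 4*(-3 - 9) = 4*(-12) = -48)
(89 + W(-1))*(-6 - 4*7) = (89 - 48)*(-6 - 4*7) = 41*(-6 - 28) = 41*(-34) = -1394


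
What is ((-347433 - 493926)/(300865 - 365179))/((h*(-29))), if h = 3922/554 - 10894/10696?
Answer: -207730976194/2791009586259 ≈ -0.074429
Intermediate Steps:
h = 8978609/1481396 (h = 3922*(1/554) - 10894*1/10696 = 1961/277 - 5447/5348 = 8978609/1481396 ≈ 6.0609)
((-347433 - 493926)/(300865 - 365179))/((h*(-29))) = ((-347433 - 493926)/(300865 - 365179))/(((8978609/1481396)*(-29))) = (-841359/(-64314))/(-260379661/1481396) = -841359*(-1/64314)*(-1481396/260379661) = (280453/21438)*(-1481396/260379661) = -207730976194/2791009586259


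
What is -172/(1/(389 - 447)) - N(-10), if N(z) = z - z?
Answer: 9976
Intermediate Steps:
N(z) = 0
-172/(1/(389 - 447)) - N(-10) = -172/(1/(389 - 447)) - 1*0 = -172/(1/(-58)) + 0 = -172/(-1/58) + 0 = -172*(-58) + 0 = 9976 + 0 = 9976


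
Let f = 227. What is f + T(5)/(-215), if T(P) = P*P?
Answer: 9756/43 ≈ 226.88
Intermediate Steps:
T(P) = P²
f + T(5)/(-215) = 227 + 5²/(-215) = 227 + 25*(-1/215) = 227 - 5/43 = 9756/43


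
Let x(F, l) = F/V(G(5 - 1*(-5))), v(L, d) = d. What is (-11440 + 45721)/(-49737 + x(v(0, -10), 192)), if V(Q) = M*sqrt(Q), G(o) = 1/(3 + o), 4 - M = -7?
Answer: -206309125737/299326068149 + 3770910*sqrt(13)/299326068149 ≈ -0.68920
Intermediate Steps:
M = 11 (M = 4 - 1*(-7) = 4 + 7 = 11)
V(Q) = 11*sqrt(Q)
x(F, l) = F*sqrt(13)/11 (x(F, l) = F/((11*sqrt(1/(3 + (5 - 1*(-5)))))) = F/((11*sqrt(1/(3 + (5 + 5))))) = F/((11*sqrt(1/(3 + 10)))) = F/((11*sqrt(1/13))) = F/((11*(sqrt(13)/13))) = F/((11*sqrt(13)/13)) = F*(sqrt(13)/11) = F*sqrt(13)/11)
(-11440 + 45721)/(-49737 + x(v(0, -10), 192)) = (-11440 + 45721)/(-49737 + (1/11)*(-10)*sqrt(13)) = 34281/(-49737 - 10*sqrt(13)/11)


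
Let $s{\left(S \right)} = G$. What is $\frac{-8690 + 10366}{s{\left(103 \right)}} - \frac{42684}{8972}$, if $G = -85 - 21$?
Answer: $- \frac{2445197}{118879} \approx -20.569$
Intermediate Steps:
$G = -106$
$s{\left(S \right)} = -106$
$\frac{-8690 + 10366}{s{\left(103 \right)}} - \frac{42684}{8972} = \frac{-8690 + 10366}{-106} - \frac{42684}{8972} = 1676 \left(- \frac{1}{106}\right) - \frac{10671}{2243} = - \frac{838}{53} - \frac{10671}{2243} = - \frac{2445197}{118879}$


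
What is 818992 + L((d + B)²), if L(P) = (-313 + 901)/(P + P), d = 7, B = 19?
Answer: 276819443/338 ≈ 8.1899e+5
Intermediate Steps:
L(P) = 294/P (L(P) = 588/((2*P)) = 588*(1/(2*P)) = 294/P)
818992 + L((d + B)²) = 818992 + 294/((7 + 19)²) = 818992 + 294/(26²) = 818992 + 294/676 = 818992 + 294*(1/676) = 818992 + 147/338 = 276819443/338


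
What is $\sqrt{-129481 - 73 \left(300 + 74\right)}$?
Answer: $i \sqrt{156783} \approx 395.96 i$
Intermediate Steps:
$\sqrt{-129481 - 73 \left(300 + 74\right)} = \sqrt{-129481 - 27302} = \sqrt{-156783} = i \sqrt{156783}$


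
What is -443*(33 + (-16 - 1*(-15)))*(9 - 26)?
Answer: 240992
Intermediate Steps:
-443*(33 + (-16 - 1*(-15)))*(9 - 26) = -443*(33 + (-16 + 15))*(-17) = -443*(33 - 1)*(-17) = -14176*(-17) = -443*(-544) = 240992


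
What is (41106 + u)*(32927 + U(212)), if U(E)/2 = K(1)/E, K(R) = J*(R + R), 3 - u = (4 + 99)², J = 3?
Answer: 53226587000/53 ≈ 1.0043e+9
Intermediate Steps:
u = -10606 (u = 3 - (4 + 99)² = 3 - 1*103² = 3 - 1*10609 = 3 - 10609 = -10606)
K(R) = 6*R (K(R) = 3*(R + R) = 3*(2*R) = 6*R)
U(E) = 12/E (U(E) = 2*((6*1)/E) = 2*(6/E) = 12/E)
(41106 + u)*(32927 + U(212)) = (41106 - 10606)*(32927 + 12/212) = 30500*(32927 + 12*(1/212)) = 30500*(32927 + 3/53) = 30500*(1745134/53) = 53226587000/53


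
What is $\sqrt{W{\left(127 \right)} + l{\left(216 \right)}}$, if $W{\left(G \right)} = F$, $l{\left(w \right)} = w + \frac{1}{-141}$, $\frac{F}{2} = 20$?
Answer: $\frac{\sqrt{5089395}}{141} \approx 16.0$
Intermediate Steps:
$F = 40$ ($F = 2 \cdot 20 = 40$)
$l{\left(w \right)} = - \frac{1}{141} + w$ ($l{\left(w \right)} = w - \frac{1}{141} = - \frac{1}{141} + w$)
$W{\left(G \right)} = 40$
$\sqrt{W{\left(127 \right)} + l{\left(216 \right)}} = \sqrt{40 + \left(- \frac{1}{141} + 216\right)} = \sqrt{40 + \frac{30455}{141}} = \sqrt{\frac{36095}{141}} = \frac{\sqrt{5089395}}{141}$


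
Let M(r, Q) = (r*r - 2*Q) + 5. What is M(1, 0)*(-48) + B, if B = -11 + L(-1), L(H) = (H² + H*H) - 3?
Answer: -300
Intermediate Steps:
M(r, Q) = 5 + r² - 2*Q (M(r, Q) = (r² - 2*Q) + 5 = 5 + r² - 2*Q)
L(H) = -3 + 2*H² (L(H) = (H² + H²) - 3 = 2*H² - 3 = -3 + 2*H²)
B = -12 (B = -11 + (-3 + 2*(-1)²) = -11 + (-3 + 2*1) = -11 + (-3 + 2) = -11 - 1 = -12)
M(1, 0)*(-48) + B = (5 + 1² - 2*0)*(-48) - 12 = (5 + 1 + 0)*(-48) - 12 = 6*(-48) - 12 = -288 - 12 = -300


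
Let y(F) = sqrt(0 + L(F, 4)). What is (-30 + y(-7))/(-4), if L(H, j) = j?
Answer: 7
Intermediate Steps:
y(F) = 2 (y(F) = sqrt(0 + 4) = sqrt(4) = 2)
(-30 + y(-7))/(-4) = (-30 + 2)/(-4) = -1/4*(-28) = 7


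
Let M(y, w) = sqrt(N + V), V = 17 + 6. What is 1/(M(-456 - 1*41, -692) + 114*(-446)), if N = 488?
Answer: -50844/2585111825 - sqrt(511)/2585111825 ≈ -1.9677e-5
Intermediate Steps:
V = 23
M(y, w) = sqrt(511) (M(y, w) = sqrt(488 + 23) = sqrt(511))
1/(M(-456 - 1*41, -692) + 114*(-446)) = 1/(sqrt(511) + 114*(-446)) = 1/(sqrt(511) - 50844) = 1/(-50844 + sqrt(511))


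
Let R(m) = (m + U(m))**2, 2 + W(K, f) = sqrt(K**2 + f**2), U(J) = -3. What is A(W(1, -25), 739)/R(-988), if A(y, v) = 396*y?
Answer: -792/982081 + 396*sqrt(626)/982081 ≈ 0.0092822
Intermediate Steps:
W(K, f) = -2 + sqrt(K**2 + f**2)
R(m) = (-3 + m)**2 (R(m) = (m - 3)**2 = (-3 + m)**2)
A(W(1, -25), 739)/R(-988) = (396*(-2 + sqrt(1**2 + (-25)**2)))/((-3 - 988)**2) = (396*(-2 + sqrt(1 + 625)))/((-991)**2) = (396*(-2 + sqrt(626)))/982081 = (-792 + 396*sqrt(626))*(1/982081) = -792/982081 + 396*sqrt(626)/982081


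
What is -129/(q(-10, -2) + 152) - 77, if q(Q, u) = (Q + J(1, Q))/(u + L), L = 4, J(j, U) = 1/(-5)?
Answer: -114403/1469 ≈ -77.878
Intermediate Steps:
J(j, U) = -⅕
q(Q, u) = (-⅕ + Q)/(4 + u) (q(Q, u) = (Q - ⅕)/(u + 4) = (-⅕ + Q)/(4 + u))
-129/(q(-10, -2) + 152) - 77 = -129/((-⅕ - 10)/(4 - 2) + 152) - 77 = -129/(-51/5/2 + 152) - 77 = -129/((½)*(-51/5) + 152) - 77 = -129/(-51/10 + 152) - 77 = -129/(1469/10) - 77 = (10/1469)*(-129) - 77 = -1290/1469 - 77 = -114403/1469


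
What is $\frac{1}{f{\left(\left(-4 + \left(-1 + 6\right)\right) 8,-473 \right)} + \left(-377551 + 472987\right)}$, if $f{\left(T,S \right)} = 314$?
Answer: $\frac{1}{95750} \approx 1.0444 \cdot 10^{-5}$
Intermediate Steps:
$\frac{1}{f{\left(\left(-4 + \left(-1 + 6\right)\right) 8,-473 \right)} + \left(-377551 + 472987\right)} = \frac{1}{314 + \left(-377551 + 472987\right)} = \frac{1}{314 + 95436} = \frac{1}{95750}$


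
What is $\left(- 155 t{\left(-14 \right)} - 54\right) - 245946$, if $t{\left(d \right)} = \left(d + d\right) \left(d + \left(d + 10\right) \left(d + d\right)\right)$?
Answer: $179320$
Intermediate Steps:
$t{\left(d \right)} = 2 d \left(d + 2 d \left(10 + d\right)\right)$ ($t{\left(d \right)} = 2 d \left(d + \left(10 + d\right) 2 d\right) = 2 d \left(d + 2 d \left(10 + d\right)\right)$)
$\left(- 155 t{\left(-14 \right)} - 54\right) - 245946 = \left(- 155 \left(-14\right)^{2} \left(42 + 4 \left(-14\right)\right) - 54\right) - 245946 = \left(- 155 \cdot 196 \left(42 - 56\right) - 54\right) - 245946 = \left(- 155 \cdot 196 \left(-14\right) - 54\right) - 245946 = \left(\left(-155\right) \left(-2744\right) - 54\right) - 245946 = \left(425320 - 54\right) - 245946 = 425266 - 245946 = 179320$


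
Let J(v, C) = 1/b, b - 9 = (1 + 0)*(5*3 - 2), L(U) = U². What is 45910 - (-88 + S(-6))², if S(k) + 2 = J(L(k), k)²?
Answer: 8857306479/234256 ≈ 37810.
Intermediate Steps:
b = 22 (b = 9 + (1 + 0)*(5*3 - 2) = 9 + 1*(15 - 2) = 9 + 1*13 = 9 + 13 = 22)
J(v, C) = 1/22
S(k) = -967/484 (S(k) = -2 + (1/22)² = -2 + 1/484 = -967/484)
45910 - (-88 + S(-6))² = 45910 - (-88 - 967/484)² = 45910 - (-43559/484)² = 45910 - 1*1897386481/234256 = 45910 - 1897386481/234256 = 8857306479/234256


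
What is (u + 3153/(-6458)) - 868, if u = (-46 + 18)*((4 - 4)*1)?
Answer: -5608697/6458 ≈ -868.49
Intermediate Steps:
u = 0 (u = -0 = -28*0 = 0)
(u + 3153/(-6458)) - 868 = (0 + 3153/(-6458)) - 868 = (0 + 3153*(-1/6458)) - 868 = (0 - 3153/6458) - 868 = -3153/6458 - 868 = -5608697/6458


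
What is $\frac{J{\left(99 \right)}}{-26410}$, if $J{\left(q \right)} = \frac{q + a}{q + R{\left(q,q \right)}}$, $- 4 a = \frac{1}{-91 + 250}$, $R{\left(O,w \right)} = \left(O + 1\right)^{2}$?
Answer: $- \frac{62963}{169630479240} \approx -3.7118 \cdot 10^{-7}$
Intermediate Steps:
$R{\left(O,w \right)} = \left(1 + O\right)^{2}$
$a = - \frac{1}{636}$ ($a = - \frac{1}{4 \left(-91 + 250\right)} = - \frac{1}{4 \cdot 159} = \left(- \frac{1}{4}\right) \frac{1}{159} = - \frac{1}{636} \approx -0.0015723$)
$J{\left(q \right)} = \frac{- \frac{1}{636} + q}{q + \left(1 + q\right)^{2}}$ ($J{\left(q \right)} = \frac{q - \frac{1}{636}}{q + \left(1 + q\right)^{2}} = \frac{- \frac{1}{636} + q}{q + \left(1 + q\right)^{2}}$)
$\frac{J{\left(99 \right)}}{-26410} = \frac{\frac{1}{99 + \left(1 + 99\right)^{2}} \left(- \frac{1}{636} + 99\right)}{-26410} = \frac{1}{99 + 100^{2}} \cdot \frac{62963}{636} \left(- \frac{1}{26410}\right) = \frac{1}{99 + 10000} \cdot \frac{62963}{636} \left(- \frac{1}{26410}\right) = \frac{1}{10099} \cdot \frac{62963}{636} \left(- \frac{1}{26410}\right) = \frac{62963}{6422964} \left(- \frac{1}{26410}\right) = - \frac{62963}{169630479240}$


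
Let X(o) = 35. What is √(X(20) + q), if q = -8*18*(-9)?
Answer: 11*√11 ≈ 36.483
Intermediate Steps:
q = 1296 (q = -144*(-9) = 1296)
√(X(20) + q) = √(35 + 1296) = √1331 = 11*√11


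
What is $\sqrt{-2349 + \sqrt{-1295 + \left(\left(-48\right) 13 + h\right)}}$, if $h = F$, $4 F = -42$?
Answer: $\frac{\sqrt{-9396 + 2 i \sqrt{7718}}}{2} \approx 0.45314 + 48.469 i$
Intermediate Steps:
$F = - \frac{21}{2}$ ($F = \frac{1}{4} \left(-42\right) = - \frac{21}{2} \approx -10.5$)
$h = - \frac{21}{2} \approx -10.5$
$\sqrt{-2349 + \sqrt{-1295 + \left(\left(-48\right) 13 + h\right)}} = \sqrt{-2349 + \sqrt{-1295 - \frac{1269}{2}}} = \sqrt{-2349 + \sqrt{- \frac{3859}{2}}} = \sqrt{-2349 + \frac{i \sqrt{7718}}{2}}$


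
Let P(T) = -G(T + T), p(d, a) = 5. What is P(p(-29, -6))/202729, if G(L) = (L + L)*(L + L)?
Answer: -400/202729 ≈ -0.0019731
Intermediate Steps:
G(L) = 4*L² (G(L) = (2*L)*(2*L) = 4*L²)
P(T) = -16*T² (P(T) = -4*(T + T)² = -4*(2*T)² = -4*4*T² = -16*T²)
P(p(-29, -6))/202729 = -16*5²/202729 = -16*25*(1/202729) = -400*1/202729 = -400/202729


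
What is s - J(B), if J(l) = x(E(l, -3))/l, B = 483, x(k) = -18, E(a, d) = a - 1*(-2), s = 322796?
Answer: 51970162/161 ≈ 3.2280e+5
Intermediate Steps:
E(a, d) = 2 + a (E(a, d) = a + 2 = 2 + a)
J(l) = -18/l
s - J(B) = 322796 - (-18)/483 = 322796 - 1*(-6/161) = 322796 + 6/161 = 51970162/161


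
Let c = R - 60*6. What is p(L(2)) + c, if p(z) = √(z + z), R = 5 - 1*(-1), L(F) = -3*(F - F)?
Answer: -354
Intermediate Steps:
L(F) = 0 (L(F) = -3*0 = 0)
R = 6 (R = 5 + 1 = 6)
p(z) = √2*√z (p(z) = √(2*z) = √2*√z)
c = -354 (c = 6 - 60*6 = 6 - 10*36 = 6 - 360 = -354)
p(L(2)) + c = √2*√0 - 354 = √2*0 - 354 = 0 - 354 = -354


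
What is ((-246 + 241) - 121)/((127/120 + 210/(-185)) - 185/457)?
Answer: 255664080/977237 ≈ 261.62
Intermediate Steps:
((-246 + 241) - 121)/((127/120 + 210/(-185)) - 185/457) = (-5 - 121)/((127*(1/120) + 210*(-1/185)) - 185*1/457) = -126/((127/120 - 42/37) - 185/457) = -126/(-341/4440 - 185/457) = -126/(-977237/2029080) = -126*(-2029080/977237) = 255664080/977237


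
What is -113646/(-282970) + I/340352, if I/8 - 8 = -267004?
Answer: -8839612837/1504834460 ≈ -5.8741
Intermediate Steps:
I = -2135968 (I = 64 + 8*(-267004) = 64 - 2136032 = -2135968)
-113646/(-282970) + I/340352 = -113646/(-282970) - 2135968/340352 = -113646*(-1/282970) - 2135968*1/340352 = 56823/141485 - 66749/10636 = -8839612837/1504834460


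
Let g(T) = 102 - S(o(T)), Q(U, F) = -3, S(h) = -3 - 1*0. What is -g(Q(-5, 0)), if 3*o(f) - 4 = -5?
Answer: -105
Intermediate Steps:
o(f) = -⅓ (o(f) = 4/3 + (⅓)*(-5) = 4/3 - 5/3 = -⅓)
S(h) = -3 (S(h) = -3 + 0 = -3)
g(T) = 105 (g(T) = 102 - 1*(-3) = 102 + 3 = 105)
-g(Q(-5, 0)) = -1*105 = -105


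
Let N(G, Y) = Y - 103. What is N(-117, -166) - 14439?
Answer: -14708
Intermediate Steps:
N(G, Y) = -103 + Y
N(-117, -166) - 14439 = (-103 - 166) - 14439 = -269 - 14439 = -14708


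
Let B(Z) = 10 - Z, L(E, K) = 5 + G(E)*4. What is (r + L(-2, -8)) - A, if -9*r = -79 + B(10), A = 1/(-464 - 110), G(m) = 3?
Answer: 133177/5166 ≈ 25.780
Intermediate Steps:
L(E, K) = 17 (L(E, K) = 5 + 3*4 = 5 + 12 = 17)
A = -1/574 (A = 1/(-574) = -1/574 ≈ -0.0017422)
r = 79/9 (r = -(-79 + (10 - 1*10))/9 = -(-79 + (10 - 10))/9 = -(-79 + 0)/9 = -⅑*(-79) = 79/9 ≈ 8.7778)
(r + L(-2, -8)) - A = (79/9 + 17) - 1*(-1/574) = 232/9 + 1/574 = 133177/5166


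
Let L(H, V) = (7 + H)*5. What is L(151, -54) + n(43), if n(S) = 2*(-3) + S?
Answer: 827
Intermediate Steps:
L(H, V) = 35 + 5*H
n(S) = -6 + S
L(151, -54) + n(43) = (35 + 5*151) + (-6 + 43) = (35 + 755) + 37 = 790 + 37 = 827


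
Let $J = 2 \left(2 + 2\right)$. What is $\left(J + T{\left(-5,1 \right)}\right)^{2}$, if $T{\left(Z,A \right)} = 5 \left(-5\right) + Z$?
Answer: $484$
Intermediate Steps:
$T{\left(Z,A \right)} = -25 + Z$
$J = 8$ ($J = 2 \cdot 4 = 8$)
$\left(J + T{\left(-5,1 \right)}\right)^{2} = \left(8 - 30\right)^{2} = \left(-22\right)^{2} = 484$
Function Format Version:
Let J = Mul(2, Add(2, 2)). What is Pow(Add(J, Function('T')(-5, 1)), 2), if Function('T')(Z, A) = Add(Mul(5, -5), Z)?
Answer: 484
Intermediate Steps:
Function('T')(Z, A) = Add(-25, Z)
J = 8 (J = Mul(2, 4) = 8)
Pow(Add(J, Function('T')(-5, 1)), 2) = Pow(Add(8, Add(-25, -5)), 2) = Pow(Add(8, -30), 2) = Pow(-22, 2) = 484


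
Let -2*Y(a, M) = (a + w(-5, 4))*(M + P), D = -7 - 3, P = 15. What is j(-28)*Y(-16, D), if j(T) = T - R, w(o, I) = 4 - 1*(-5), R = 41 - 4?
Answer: -2275/2 ≈ -1137.5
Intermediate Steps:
R = 37
D = -10
w(o, I) = 9 (w(o, I) = 4 + 5 = 9)
j(T) = -37 + T (j(T) = T - 1*37 = T - 37 = -37 + T)
Y(a, M) = -(9 + a)*(15 + M)/2 (Y(a, M) = -(a + 9)*(M + 15)/2 = -(9 + a)*(15 + M)/2)
j(-28)*Y(-16, D) = (-37 - 28)*(-135/2 - 15/2*(-16) - 9/2*(-10) - 1/2*(-10)*(-16)) = -65*(-135/2 + 120 + 45 - 80) = -65*35/2 = -2275/2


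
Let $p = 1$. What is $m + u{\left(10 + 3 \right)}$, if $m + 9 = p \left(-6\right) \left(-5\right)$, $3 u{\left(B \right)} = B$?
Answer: $\frac{76}{3} \approx 25.333$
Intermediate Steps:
$u{\left(B \right)} = \frac{B}{3}$
$m = 21$ ($m = -9 + 1 \left(-6\right) \left(-5\right) = -9 - -30 = -9 + 30 = 21$)
$m + u{\left(10 + 3 \right)} = 21 + \frac{10 + 3}{3} = 21 + \frac{1}{3} \cdot 13 = 21 + \frac{13}{3} = \frac{76}{3}$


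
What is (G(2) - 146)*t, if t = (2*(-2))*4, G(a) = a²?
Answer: 2272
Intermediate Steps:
t = -16 (t = -4*4 = -16)
(G(2) - 146)*t = (2² - 146)*(-16) = (4 - 146)*(-16) = -142*(-16) = 2272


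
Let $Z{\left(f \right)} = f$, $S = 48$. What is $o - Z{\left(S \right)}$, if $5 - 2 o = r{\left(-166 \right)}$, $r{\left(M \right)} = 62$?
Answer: $- \frac{153}{2} \approx -76.5$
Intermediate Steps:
$o = - \frac{57}{2}$ ($o = \frac{5}{2} - 31 = - \frac{57}{2} \approx -28.5$)
$o - Z{\left(S \right)} = - \frac{57}{2} - 48 = - \frac{153}{2}$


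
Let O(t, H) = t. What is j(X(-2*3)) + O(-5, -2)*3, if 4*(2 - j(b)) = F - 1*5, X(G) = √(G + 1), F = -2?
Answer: -45/4 ≈ -11.250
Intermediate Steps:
X(G) = √(1 + G)
j(b) = 15/4 (j(b) = 2 - (-2 - 1*5)/4 = 2 - (-2 - 5)/4 = 2 - ¼*(-7) = 2 + 7/4 = 15/4)
j(X(-2*3)) + O(-5, -2)*3 = 15/4 - 5*3 = 15/4 - 15 = -45/4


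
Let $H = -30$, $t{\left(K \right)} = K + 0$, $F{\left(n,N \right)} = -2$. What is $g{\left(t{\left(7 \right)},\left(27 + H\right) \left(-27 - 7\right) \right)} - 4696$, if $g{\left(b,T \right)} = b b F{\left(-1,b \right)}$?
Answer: $-4794$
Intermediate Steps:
$t{\left(K \right)} = K$
$g{\left(b,T \right)} = - 2 b^{2}$ ($g{\left(b,T \right)} = b b \left(-2\right) = b^{2} \left(-2\right) = - 2 b^{2}$)
$g{\left(t{\left(7 \right)},\left(27 + H\right) \left(-27 - 7\right) \right)} - 4696 = - 2 \cdot 7^{2} - 4696 = \left(-2\right) 49 - 4696 = -98 - 4696 = -4794$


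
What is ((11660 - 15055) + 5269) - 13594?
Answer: -11720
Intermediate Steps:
((11660 - 15055) + 5269) - 13594 = (-3395 + 5269) - 13594 = 1874 - 13594 = -11720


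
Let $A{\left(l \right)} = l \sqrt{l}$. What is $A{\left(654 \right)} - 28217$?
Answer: $-28217 + 654 \sqrt{654} \approx -11492.0$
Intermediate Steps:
$A{\left(l \right)} = l^{\frac{3}{2}}$
$A{\left(654 \right)} - 28217 = 654^{\frac{3}{2}} - 28217 = 654 \sqrt{654} - 28217 = -28217 + 654 \sqrt{654}$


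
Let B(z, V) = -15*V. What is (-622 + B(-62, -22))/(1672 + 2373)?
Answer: -292/4045 ≈ -0.072188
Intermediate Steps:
(-622 + B(-62, -22))/(1672 + 2373) = (-622 - 15*(-22))/(1672 + 2373) = (-622 + 330)/4045 = -292*1/4045 = -292/4045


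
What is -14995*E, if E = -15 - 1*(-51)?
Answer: -539820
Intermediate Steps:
E = 36 (E = -15 + 51 = 36)
-14995*E = -14995*36 = -539820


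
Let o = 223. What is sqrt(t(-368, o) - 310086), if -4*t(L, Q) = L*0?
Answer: 3*I*sqrt(34454) ≈ 556.85*I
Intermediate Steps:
t(L, Q) = 0 (t(L, Q) = -L*0/4 = -1/4*0 = 0)
sqrt(t(-368, o) - 310086) = sqrt(0 - 310086) = sqrt(-310086) = 3*I*sqrt(34454)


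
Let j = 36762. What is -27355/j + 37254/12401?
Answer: 1030302193/455885562 ≈ 2.2600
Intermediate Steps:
-27355/j + 37254/12401 = -27355/36762 + 37254/12401 = 1030302193/455885562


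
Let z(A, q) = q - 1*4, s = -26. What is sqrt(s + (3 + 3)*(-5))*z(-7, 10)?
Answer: 12*I*sqrt(14) ≈ 44.9*I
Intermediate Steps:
z(A, q) = -4 + q (z(A, q) = q - 4 = -4 + q)
sqrt(s + (3 + 3)*(-5))*z(-7, 10) = sqrt(-26 + (3 + 3)*(-5))*(-4 + 10) = sqrt(-26 + 6*(-5))*6 = sqrt(-26 - 30)*6 = sqrt(-56)*6 = (2*I*sqrt(14))*6 = 12*I*sqrt(14)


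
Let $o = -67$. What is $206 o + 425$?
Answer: $-13377$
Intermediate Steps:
$206 o + 425 = 206 \left(-67\right) + 425 = -13802 + 425 = -13377$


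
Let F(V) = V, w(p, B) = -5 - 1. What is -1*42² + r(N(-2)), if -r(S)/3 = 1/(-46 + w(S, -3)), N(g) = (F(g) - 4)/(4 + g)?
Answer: -91725/52 ≈ -1763.9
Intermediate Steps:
w(p, B) = -6
N(g) = (-4 + g)/(4 + g) (N(g) = (g - 4)/(4 + g) = (-4 + g)/(4 + g))
r(S) = 3/52 (r(S) = -3/(-46 - 6) = -3/(-52) = -3*(-1/52) = 3/52)
-1*42² + r(N(-2)) = -1*42² + 3/52 = -1*1764 + 3/52 = -1764 + 3/52 = -91725/52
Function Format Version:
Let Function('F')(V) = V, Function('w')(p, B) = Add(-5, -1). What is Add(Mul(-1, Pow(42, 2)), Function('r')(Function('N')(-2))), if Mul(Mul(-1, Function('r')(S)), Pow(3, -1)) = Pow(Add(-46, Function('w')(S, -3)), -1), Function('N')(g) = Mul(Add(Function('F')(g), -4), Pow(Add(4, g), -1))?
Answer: Rational(-91725, 52) ≈ -1763.9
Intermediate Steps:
Function('w')(p, B) = -6
Function('N')(g) = Mul(Pow(Add(4, g), -1), Add(-4, g)) (Function('N')(g) = Mul(Add(g, -4), Pow(Add(4, g), -1)) = Mul(Add(-4, g), Pow(Add(4, g), -1)) = Mul(Pow(Add(4, g), -1), Add(-4, g)))
Function('r')(S) = Rational(3, 52) (Function('r')(S) = Mul(-3, Pow(Add(-46, -6), -1)) = Mul(-3, Pow(-52, -1)) = Mul(-3, Rational(-1, 52)) = Rational(3, 52))
Add(Mul(-1, Pow(42, 2)), Function('r')(Function('N')(-2))) = Add(Mul(-1, Pow(42, 2)), Rational(3, 52)) = Add(Mul(-1, 1764), Rational(3, 52)) = Add(-1764, Rational(3, 52)) = Rational(-91725, 52)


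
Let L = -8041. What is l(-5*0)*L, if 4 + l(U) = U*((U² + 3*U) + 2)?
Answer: 32164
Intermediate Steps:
l(U) = -4 + U*(2 + U² + 3*U) (l(U) = -4 + U*((U² + 3*U) + 2) = -4 + U*(2 + U² + 3*U))
l(-5*0)*L = (-4 + (-5*0)³ + 2*(-5*0) + 3*(-5*0)²)*(-8041) = (-4 + 0³ + 2*0 + 3*0²)*(-8041) = (-4 + 0 + 0 + 3*0)*(-8041) = (-4 + 0 + 0 + 0)*(-8041) = -4*(-8041) = 32164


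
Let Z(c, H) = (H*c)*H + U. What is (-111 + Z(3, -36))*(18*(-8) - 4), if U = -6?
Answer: -558108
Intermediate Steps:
Z(c, H) = -6 + c*H² (Z(c, H) = (H*c)*H - 6 = c*H² - 6 = -6 + c*H²)
(-111 + Z(3, -36))*(18*(-8) - 4) = (-111 + (-6 + 3*(-36)²))*(18*(-8) - 4) = (-111 + (-6 + 3*1296))*(-144 - 4) = (-111 + (-6 + 3888))*(-148) = (-111 + 3882)*(-148) = 3771*(-148) = -558108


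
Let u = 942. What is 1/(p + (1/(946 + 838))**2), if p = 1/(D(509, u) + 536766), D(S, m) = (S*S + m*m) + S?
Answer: 669837695040/608297 ≈ 1.1012e+6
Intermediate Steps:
D(S, m) = S + S**2 + m**2 (D(S, m) = (S**2 + m**2) + S = S + S**2 + m**2)
p = 1/1683720 (p = 1/((509 + 509**2 + 942**2) + 536766) = 1/((509 + 259081 + 887364) + 536766) = 1/(1146954 + 536766) = 1/1683720 ≈ 5.9392e-7)
1/(p + (1/(946 + 838))**2) = 1/(1/1683720 + (1/(946 + 838))**2) = 1/(1/1683720 + (1/1784)**2) = 1/(1/1683720 + 1/3182656) = 1/(608297/669837695040) = 669837695040/608297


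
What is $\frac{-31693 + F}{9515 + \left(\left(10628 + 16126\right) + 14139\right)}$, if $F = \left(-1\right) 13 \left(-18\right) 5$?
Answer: $- \frac{30523}{50408} \approx -0.60552$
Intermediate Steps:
$F = 1170$ ($F = \left(-13\right) \left(-18\right) 5 = 234 \cdot 5 = 1170$)
$\frac{-31693 + F}{9515 + \left(\left(10628 + 16126\right) + 14139\right)} = \frac{-31693 + 1170}{9515 + \left(\left(10628 + 16126\right) + 14139\right)} = - \frac{30523}{9515 + \left(26754 + 14139\right)} = - \frac{30523}{9515 + 40893} = - \frac{30523}{50408}$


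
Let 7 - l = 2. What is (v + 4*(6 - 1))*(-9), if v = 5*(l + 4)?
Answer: -585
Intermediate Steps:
l = 5 (l = 7 - 1*2 = 7 - 2 = 5)
v = 45 (v = 5*(5 + 4) = 5*9 = 45)
(v + 4*(6 - 1))*(-9) = (45 + 4*(6 - 1))*(-9) = (45 + 4*5)*(-9) = (45 + 20)*(-9) = 65*(-9) = -585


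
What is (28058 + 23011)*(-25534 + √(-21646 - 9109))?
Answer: -1303995846 + 51069*I*√30755 ≈ -1.304e+9 + 8.956e+6*I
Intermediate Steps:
(28058 + 23011)*(-25534 + √(-21646 - 9109)) = 51069*(-25534 + √(-30755)) = 51069*(-25534 + I*√30755) = -1303995846 + 51069*I*√30755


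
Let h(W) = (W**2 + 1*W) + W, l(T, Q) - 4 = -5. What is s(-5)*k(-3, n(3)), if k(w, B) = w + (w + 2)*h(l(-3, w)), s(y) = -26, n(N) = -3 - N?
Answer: 52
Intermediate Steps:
l(T, Q) = -1 (l(T, Q) = 4 - 5 = -1)
h(W) = W**2 + 2*W (h(W) = (W**2 + W) + W = (W + W**2) + W = W**2 + 2*W)
k(w, B) = -2 (k(w, B) = w + (w + 2)*(-(2 - 1)) = w + (2 + w)*(-1*1) = w + (2 + w)*(-1) = w + (-2 - w) = -2)
s(-5)*k(-3, n(3)) = -26*(-2) = 52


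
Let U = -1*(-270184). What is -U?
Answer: -270184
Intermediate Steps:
U = 270184
-U = -1*270184 = -270184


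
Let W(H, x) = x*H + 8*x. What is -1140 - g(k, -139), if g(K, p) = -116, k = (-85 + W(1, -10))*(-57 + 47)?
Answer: -1024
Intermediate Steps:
W(H, x) = 8*x + H*x (W(H, x) = H*x + 8*x = 8*x + H*x)
k = 1750 (k = (-85 - 10*(8 + 1))*(-57 + 47) = (-85 - 10*9)*(-10) = (-85 - 90)*(-10) = -175*(-10) = 1750)
-1140 - g(k, -139) = -1140 - 1*(-116) = -1140 + 116 = -1024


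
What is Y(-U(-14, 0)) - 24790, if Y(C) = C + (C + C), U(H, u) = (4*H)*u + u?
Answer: -24790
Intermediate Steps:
U(H, u) = u + 4*H*u (U(H, u) = 4*H*u + u = u + 4*H*u)
Y(C) = 3*C (Y(C) = C + 2*C = 3*C)
Y(-U(-14, 0)) - 24790 = 3*(-0*(1 + 4*(-14))) - 24790 = 3*(-0*(1 - 56)) - 24790 = 3*(-0*(-55)) - 24790 = 3*(-1*0) - 24790 = 3*0 - 24790 = 0 - 24790 = -24790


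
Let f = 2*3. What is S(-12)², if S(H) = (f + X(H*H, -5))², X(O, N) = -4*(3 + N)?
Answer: 38416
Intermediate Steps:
f = 6
X(O, N) = -12 - 4*N
S(H) = 196 (S(H) = (6 + (-12 - 4*(-5)))² = (6 + (-12 + 20))² = (6 + 8)² = 14² = 196)
S(-12)² = 196² = 38416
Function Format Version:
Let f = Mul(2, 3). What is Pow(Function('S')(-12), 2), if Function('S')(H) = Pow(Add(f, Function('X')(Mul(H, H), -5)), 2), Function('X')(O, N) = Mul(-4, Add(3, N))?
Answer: 38416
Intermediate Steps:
f = 6
Function('X')(O, N) = Add(-12, Mul(-4, N))
Function('S')(H) = 196 (Function('S')(H) = Pow(Add(6, Add(-12, Mul(-4, -5))), 2) = Pow(Add(6, Add(-12, 20)), 2) = Pow(Add(6, 8), 2) = Pow(14, 2) = 196)
Pow(Function('S')(-12), 2) = Pow(196, 2) = 38416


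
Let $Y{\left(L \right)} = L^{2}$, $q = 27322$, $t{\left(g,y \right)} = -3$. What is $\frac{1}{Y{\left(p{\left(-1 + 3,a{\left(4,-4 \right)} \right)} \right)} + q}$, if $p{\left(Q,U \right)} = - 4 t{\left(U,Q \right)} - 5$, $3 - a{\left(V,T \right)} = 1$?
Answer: $\frac{1}{27371} \approx 3.6535 \cdot 10^{-5}$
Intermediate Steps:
$a{\left(V,T \right)} = 2$ ($a{\left(V,T \right)} = 3 - 1 = 2$)
$p{\left(Q,U \right)} = 7$ ($p{\left(Q,U \right)} = \left(-4\right) \left(-3\right) - 5 = 12 - 5 = 7$)
$\frac{1}{Y{\left(p{\left(-1 + 3,a{\left(4,-4 \right)} \right)} \right)} + q} = \frac{1}{7^{2} + 27322} = \frac{1}{49 + 27322} = \frac{1}{27371}$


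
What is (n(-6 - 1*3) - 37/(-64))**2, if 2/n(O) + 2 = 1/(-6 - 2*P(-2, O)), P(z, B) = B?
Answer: 469225/2166784 ≈ 0.21655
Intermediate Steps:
n(O) = 2/(-2 + 1/(-6 - 2*O))
(n(-6 - 1*3) - 37/(-64))**2 = (4*(-3 - (-6 - 1*3))/(13 + 4*(-6 - 1*3)) - 37/(-64))**2 = (4*(-3 - (-6 - 3))/(13 + 4*(-6 - 3)) - 37*(-1/64))**2 = (4*(-3 - 1*(-9))/(13 + 4*(-9)) + 37/64)**2 = (4*(-3 + 9)/(13 - 36) + 37/64)**2 = (4*6/(-23) + 37/64)**2 = (4*(-1/23)*6 + 37/64)**2 = (-24/23 + 37/64)**2 = (-685/1472)**2 = 469225/2166784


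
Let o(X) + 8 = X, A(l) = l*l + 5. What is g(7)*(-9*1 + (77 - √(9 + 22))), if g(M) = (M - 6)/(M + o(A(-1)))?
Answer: 68/5 - √31/5 ≈ 12.486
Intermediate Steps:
A(l) = 5 + l² (A(l) = l² + 5 = 5 + l²)
o(X) = -8 + X
g(M) = (-6 + M)/(-2 + M) (g(M) = (M - 6)/(M + (-8 + (5 + (-1)²))) = (-6 + M)/(M + (-8 + (5 + 1))) = (-6 + M)/(M + (-8 + 6)) = (-6 + M)/(M - 2) = (-6 + M)/(-2 + M))
g(7)*(-9*1 + (77 - √(9 + 22))) = ((-6 + 7)/(-2 + 7))*(-9*1 + (77 - √(9 + 22))) = (1/5)*(-9 + (77 - √31)) = ((⅕)*1)*(68 - √31) = (68 - √31)/5 = 68/5 - √31/5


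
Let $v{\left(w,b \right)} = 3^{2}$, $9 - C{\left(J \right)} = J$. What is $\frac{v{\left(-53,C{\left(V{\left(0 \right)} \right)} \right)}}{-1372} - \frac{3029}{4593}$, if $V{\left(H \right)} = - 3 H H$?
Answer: $- \frac{4197125}{6301596} \approx -0.66604$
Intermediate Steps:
$V{\left(H \right)} = - 3 H^{2}$
$C{\left(J \right)} = 9 - J$
$v{\left(w,b \right)} = 9$
$\frac{v{\left(-53,C{\left(V{\left(0 \right)} \right)} \right)}}{-1372} - \frac{3029}{4593} = \frac{9}{-1372} - \frac{3029}{4593} = 9 \left(- \frac{1}{1372}\right) - \frac{3029}{4593} = - \frac{9}{1372} - \frac{3029}{4593} = - \frac{4197125}{6301596}$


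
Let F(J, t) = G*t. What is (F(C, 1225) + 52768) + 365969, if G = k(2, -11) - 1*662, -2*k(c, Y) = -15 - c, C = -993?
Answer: -763601/2 ≈ -3.8180e+5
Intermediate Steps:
k(c, Y) = 15/2 + c/2 (k(c, Y) = -(-15 - c)/2 = 15/2 + c/2)
G = -1307/2 (G = (15/2 + (½)*2) - 1*662 = (15/2 + 1) - 662 = 17/2 - 662 = -1307/2 ≈ -653.50)
F(J, t) = -1307*t/2
(F(C, 1225) + 52768) + 365969 = (-1307/2*1225 + 52768) + 365969 = (-1601075/2 + 52768) + 365969 = -1495539/2 + 365969 = -763601/2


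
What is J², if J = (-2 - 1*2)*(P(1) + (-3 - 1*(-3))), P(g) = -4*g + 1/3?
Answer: 1936/9 ≈ 215.11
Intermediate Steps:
P(g) = ⅓ - 4*g (P(g) = -4*g + ⅓ = ⅓ - 4*g)
J = 44/3 (J = (-2 - 1*2)*((⅓ - 4*1) + (-3 - 1*(-3))) = (-2 - 2)*((⅓ - 4) + (-3 + 3)) = -4*(-11/3 + 0) = -4*(-11/3) = 44/3 ≈ 14.667)
J² = (44/3)² = 1936/9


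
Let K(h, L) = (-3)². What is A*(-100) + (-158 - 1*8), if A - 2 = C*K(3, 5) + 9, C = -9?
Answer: 6834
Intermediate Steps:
K(h, L) = 9
A = -70 (A = 2 + (-9*9 + 9) = 2 + (-81 + 9) = 2 - 72 = -70)
A*(-100) + (-158 - 1*8) = -70*(-100) + (-158 - 1*8) = 7000 + (-158 - 8) = 7000 - 166 = 6834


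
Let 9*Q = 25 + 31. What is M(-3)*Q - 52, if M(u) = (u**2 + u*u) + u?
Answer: 124/3 ≈ 41.333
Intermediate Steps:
M(u) = u + 2*u**2 (M(u) = (u**2 + u**2) + u = 2*u**2 + u = u + 2*u**2)
Q = 56/9 (Q = (25 + 31)/9 = (1/9)*56 = 56/9 ≈ 6.2222)
M(-3)*Q - 52 = -3*(1 + 2*(-3))*(56/9) - 52 = -3*(1 - 6)*(56/9) - 52 = -3*(-5)*(56/9) - 52 = 15*(56/9) - 52 = 280/3 - 52 = 124/3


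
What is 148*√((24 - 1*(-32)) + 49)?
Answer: 148*√105 ≈ 1516.5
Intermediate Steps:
148*√((24 - 1*(-32)) + 49) = 148*√((24 + 32) + 49) = 148*√(56 + 49) = 148*√105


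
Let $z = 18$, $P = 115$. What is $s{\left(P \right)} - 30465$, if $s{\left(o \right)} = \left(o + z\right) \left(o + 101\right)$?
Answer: $-1737$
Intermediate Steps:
$s{\left(o \right)} = \left(18 + o\right) \left(101 + o\right)$ ($s{\left(o \right)} = \left(o + 18\right) \left(o + 101\right) = \left(18 + o\right) \left(101 + o\right)$)
$s{\left(P \right)} - 30465 = \left(1818 + 115^{2} + 119 \cdot 115\right) - 30465 = \left(1818 + 13225 + 13685\right) - 30465 = 28728 - 30465 = -1737$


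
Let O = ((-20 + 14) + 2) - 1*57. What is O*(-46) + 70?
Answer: 2876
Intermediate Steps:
O = -61 (O = (-6 + 2) - 57 = -4 - 57 = -61)
O*(-46) + 70 = -61*(-46) + 70 = 2806 + 70 = 2876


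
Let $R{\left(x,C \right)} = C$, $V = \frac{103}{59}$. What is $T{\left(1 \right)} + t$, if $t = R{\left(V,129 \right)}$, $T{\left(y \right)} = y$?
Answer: $130$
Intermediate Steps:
$V = \frac{103}{59}$ ($V = 103 \cdot \frac{1}{59} = \frac{103}{59} \approx 1.7458$)
$t = 129$
$T{\left(1 \right)} + t = 1 + 129 = 130$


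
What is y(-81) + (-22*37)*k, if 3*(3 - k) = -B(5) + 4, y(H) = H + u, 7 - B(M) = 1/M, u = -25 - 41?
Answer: -50231/15 ≈ -3348.7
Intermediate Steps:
u = -66
B(M) = 7 - 1/M
y(H) = -66 + H (y(H) = H - 66 = -66 + H)
k = 59/15 (k = 3 - (-(7 - 1/5) + 4)/3 = 3 - (-(7 - 1*⅕) + 4)/3 = 3 - (-(7 - ⅕) + 4)/3 = 3 - (-1*34/5 + 4)/3 = 3 - (-34/5 + 4)/3 = 3 - ⅓*(-14/5) = 3 + 14/15 = 59/15 ≈ 3.9333)
y(-81) + (-22*37)*k = (-66 - 81) - 22*37*(59/15) = -147 - 814*59/15 = -147 - 48026/15 = -50231/15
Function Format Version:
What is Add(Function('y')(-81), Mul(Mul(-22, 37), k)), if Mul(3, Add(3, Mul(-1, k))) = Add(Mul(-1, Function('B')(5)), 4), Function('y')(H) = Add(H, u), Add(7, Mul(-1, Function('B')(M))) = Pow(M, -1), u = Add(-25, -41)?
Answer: Rational(-50231, 15) ≈ -3348.7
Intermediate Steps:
u = -66
Function('B')(M) = Add(7, Mul(-1, Pow(M, -1)))
Function('y')(H) = Add(-66, H) (Function('y')(H) = Add(H, -66) = Add(-66, H))
k = Rational(59, 15) (k = Add(3, Mul(Rational(-1, 3), Add(Mul(-1, Add(7, Mul(-1, Pow(5, -1)))), 4))) = Add(3, Mul(Rational(-1, 3), Add(Mul(-1, Add(7, Mul(-1, Rational(1, 5)))), 4))) = Add(3, Mul(Rational(-1, 3), Add(Mul(-1, Add(7, Rational(-1, 5))), 4))) = Add(3, Mul(Rational(-1, 3), Add(Mul(-1, Rational(34, 5)), 4))) = Add(3, Mul(Rational(-1, 3), Add(Rational(-34, 5), 4))) = Add(3, Mul(Rational(-1, 3), Rational(-14, 5))) = Add(3, Rational(14, 15)) = Rational(59, 15) ≈ 3.9333)
Add(Function('y')(-81), Mul(Mul(-22, 37), k)) = Add(Add(-66, -81), Mul(Mul(-22, 37), Rational(59, 15))) = Add(-147, Mul(-814, Rational(59, 15))) = Add(-147, Rational(-48026, 15)) = Rational(-50231, 15)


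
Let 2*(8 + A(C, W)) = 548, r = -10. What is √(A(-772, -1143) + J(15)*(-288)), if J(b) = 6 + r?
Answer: √1418 ≈ 37.656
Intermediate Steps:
J(b) = -4 (J(b) = 6 - 10 = -4)
A(C, W) = 266 (A(C, W) = -8 + (½)*548 = -8 + 274 = 266)
√(A(-772, -1143) + J(15)*(-288)) = √(266 - 4*(-288)) = √(266 + 1152) = √1418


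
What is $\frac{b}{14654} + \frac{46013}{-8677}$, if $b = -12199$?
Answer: $- \frac{780125225}{127152758} \approx -6.1353$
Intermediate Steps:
$\frac{b}{14654} + \frac{46013}{-8677} = - \frac{12199}{14654} + \frac{46013}{-8677} = \left(-12199\right) \frac{1}{14654} + 46013 \left(- \frac{1}{8677}\right) = - \frac{12199}{14654} - \frac{46013}{8677} = - \frac{780125225}{127152758}$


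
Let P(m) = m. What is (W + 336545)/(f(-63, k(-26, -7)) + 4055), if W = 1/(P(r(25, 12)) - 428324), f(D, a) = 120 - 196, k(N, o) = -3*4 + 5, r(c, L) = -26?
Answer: 144159050749/1704404650 ≈ 84.580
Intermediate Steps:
k(N, o) = -7 (k(N, o) = -12 + 5 = -7)
f(D, a) = -76
W = -1/428350 (W = 1/(-26 - 428324) = 1/(-428350) = -1/428350 ≈ -2.3345e-6)
(W + 336545)/(f(-63, k(-26, -7)) + 4055) = (-1/428350 + 336545)/(-76 + 4055) = (144159050749/428350)/3979 = (144159050749/428350)*(1/3979) = 144159050749/1704404650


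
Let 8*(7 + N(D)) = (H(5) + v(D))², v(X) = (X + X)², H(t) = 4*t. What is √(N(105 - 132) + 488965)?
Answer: √1566470 ≈ 1251.6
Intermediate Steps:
v(X) = 4*X² (v(X) = (2*X)² = 4*X²)
N(D) = -7 + (20 + 4*D²)²/8 (N(D) = -7 + (4*5 + 4*D²)²/8 = -7 + (20 + 4*D²)²/8)
√(N(105 - 132) + 488965) = √((-7 + 2*(5 + (105 - 132)²)²) + 488965) = √((-7 + 2*(5 + (-27)²)²) + 488965) = √((-7 + 2*(5 + 729)²) + 488965) = √((-7 + 2*734²) + 488965) = √((-7 + 2*538756) + 488965) = √((-7 + 1077512) + 488965) = √(1077505 + 488965) = √1566470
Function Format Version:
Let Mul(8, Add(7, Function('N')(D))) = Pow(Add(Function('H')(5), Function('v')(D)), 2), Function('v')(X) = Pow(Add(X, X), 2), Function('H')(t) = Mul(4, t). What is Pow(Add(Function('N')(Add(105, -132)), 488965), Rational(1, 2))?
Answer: Pow(1566470, Rational(1, 2)) ≈ 1251.6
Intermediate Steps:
Function('v')(X) = Mul(4, Pow(X, 2)) (Function('v')(X) = Pow(Mul(2, X), 2) = Mul(4, Pow(X, 2)))
Function('N')(D) = Add(-7, Mul(Rational(1, 8), Pow(Add(20, Mul(4, Pow(D, 2))), 2))) (Function('N')(D) = Add(-7, Mul(Rational(1, 8), Pow(Add(Mul(4, 5), Mul(4, Pow(D, 2))), 2))) = Add(-7, Mul(Rational(1, 8), Pow(Add(20, Mul(4, Pow(D, 2))), 2))))
Pow(Add(Function('N')(Add(105, -132)), 488965), Rational(1, 2)) = Pow(Add(Add(-7, Mul(2, Pow(Add(5, Pow(Add(105, -132), 2)), 2))), 488965), Rational(1, 2)) = Pow(Add(Add(-7, Mul(2, Pow(Add(5, Pow(-27, 2)), 2))), 488965), Rational(1, 2)) = Pow(Add(Add(-7, Mul(2, Pow(Add(5, 729), 2))), 488965), Rational(1, 2)) = Pow(Add(Add(-7, Mul(2, Pow(734, 2))), 488965), Rational(1, 2)) = Pow(Add(Add(-7, Mul(2, 538756)), 488965), Rational(1, 2)) = Pow(Add(Add(-7, 1077512), 488965), Rational(1, 2)) = Pow(Add(1077505, 488965), Rational(1, 2)) = Pow(1566470, Rational(1, 2))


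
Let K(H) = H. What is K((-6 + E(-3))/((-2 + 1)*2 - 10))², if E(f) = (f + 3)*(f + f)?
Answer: ¼ ≈ 0.25000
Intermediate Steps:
E(f) = 2*f*(3 + f) (E(f) = (3 + f)*(2*f) = 2*f*(3 + f))
K((-6 + E(-3))/((-2 + 1)*2 - 10))² = ((-6 + 2*(-3)*(3 - 3))/((-2 + 1)*2 - 10))² = ((-6 + 2*(-3)*0)/(-1*2 - 10))² = ((-6 + 0)/(-2 - 10))² = (-6/(-12))² = (-6*(-1/12))² = (½)² = ¼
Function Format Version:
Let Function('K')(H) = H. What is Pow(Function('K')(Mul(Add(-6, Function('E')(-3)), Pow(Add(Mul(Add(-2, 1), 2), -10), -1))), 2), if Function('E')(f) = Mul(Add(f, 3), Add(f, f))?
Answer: Rational(1, 4) ≈ 0.25000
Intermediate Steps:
Function('E')(f) = Mul(2, f, Add(3, f)) (Function('E')(f) = Mul(Add(3, f), Mul(2, f)) = Mul(2, f, Add(3, f)))
Pow(Function('K')(Mul(Add(-6, Function('E')(-3)), Pow(Add(Mul(Add(-2, 1), 2), -10), -1))), 2) = Pow(Mul(Add(-6, Mul(2, -3, Add(3, -3))), Pow(Add(Mul(Add(-2, 1), 2), -10), -1)), 2) = Pow(Mul(Add(-6, Mul(2, -3, 0)), Pow(Add(Mul(-1, 2), -10), -1)), 2) = Pow(Mul(Add(-6, 0), Pow(Add(-2, -10), -1)), 2) = Pow(Mul(-6, Pow(-12, -1)), 2) = Pow(Mul(-6, Rational(-1, 12)), 2) = Pow(Rational(1, 2), 2) = Rational(1, 4)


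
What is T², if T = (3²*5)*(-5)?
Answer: 50625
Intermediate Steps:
T = -225 (T = (9*5)*(-5) = 45*(-5) = -225)
T² = (-225)² = 50625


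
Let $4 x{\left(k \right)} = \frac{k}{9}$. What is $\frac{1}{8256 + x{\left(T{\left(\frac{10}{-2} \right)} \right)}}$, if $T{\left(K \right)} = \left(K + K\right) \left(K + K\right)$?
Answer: $\frac{9}{74329} \approx 0.00012108$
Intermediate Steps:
$T{\left(K \right)} = 4 K^{2}$ ($T{\left(K \right)} = 2 K 2 K = 4 K^{2}$)
$x{\left(k \right)} = \frac{k}{36}$ ($x{\left(k \right)} = \frac{k \frac{1}{9}}{4} = \frac{\frac{1}{9} k}{4} = \frac{k}{36}$)
$\frac{1}{8256 + x{\left(T{\left(\frac{10}{-2} \right)} \right)}} = \frac{1}{8256 + \frac{4 \left(\frac{10}{-2}\right)^{2}}{36}} = \frac{1}{8256 + \frac{4 \left(10 \left(- \frac{1}{2}\right)\right)^{2}}{36}} = \frac{1}{8256 + \frac{4 \left(-5\right)^{2}}{36}} = \frac{1}{8256 + \frac{4 \cdot 25}{36}} = \frac{1}{8256 + \frac{1}{36} \cdot 100} = \frac{1}{8256 + \frac{25}{9}} = \frac{1}{\frac{74329}{9}} = \frac{9}{74329}$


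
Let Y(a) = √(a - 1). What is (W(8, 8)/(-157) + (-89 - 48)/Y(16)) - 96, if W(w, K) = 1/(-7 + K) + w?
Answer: -15081/157 - 137*√15/15 ≈ -131.43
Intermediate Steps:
Y(a) = √(-1 + a)
W(w, K) = w + 1/(-7 + K)
(W(8, 8)/(-157) + (-89 - 48)/Y(16)) - 96 = (((1 - 7*8 + 8*8)/(-7 + 8))/(-157) + (-89 - 48)/(√(-1 + 16))) - 96 = (((1 - 56 + 64)/1)*(-1/157) - 137*√15/15) - 96 = ((1*9)*(-1/157) - 137*√15/15) - 96 = (9*(-1/157) - 137*√15/15) - 96 = (-9/157 - 137*√15/15) - 96 = -15081/157 - 137*√15/15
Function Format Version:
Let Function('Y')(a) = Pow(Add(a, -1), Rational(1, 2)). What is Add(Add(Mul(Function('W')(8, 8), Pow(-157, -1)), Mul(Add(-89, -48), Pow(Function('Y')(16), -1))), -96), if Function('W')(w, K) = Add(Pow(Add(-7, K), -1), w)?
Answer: Add(Rational(-15081, 157), Mul(Rational(-137, 15), Pow(15, Rational(1, 2)))) ≈ -131.43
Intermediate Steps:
Function('Y')(a) = Pow(Add(-1, a), Rational(1, 2))
Function('W')(w, K) = Add(w, Pow(Add(-7, K), -1))
Add(Add(Mul(Function('W')(8, 8), Pow(-157, -1)), Mul(Add(-89, -48), Pow(Function('Y')(16), -1))), -96) = Add(Add(Mul(Mul(Pow(Add(-7, 8), -1), Add(1, Mul(-7, 8), Mul(8, 8))), Pow(-157, -1)), Mul(Add(-89, -48), Pow(Pow(Add(-1, 16), Rational(1, 2)), -1))), -96) = Add(Add(Mul(Mul(Pow(1, -1), Add(1, -56, 64)), Rational(-1, 157)), Mul(-137, Pow(Pow(15, Rational(1, 2)), -1))), -96) = Add(Add(Mul(Mul(1, 9), Rational(-1, 157)), Mul(-137, Mul(Rational(1, 15), Pow(15, Rational(1, 2))))), -96) = Add(Add(Mul(9, Rational(-1, 157)), Mul(Rational(-137, 15), Pow(15, Rational(1, 2)))), -96) = Add(Add(Rational(-9, 157), Mul(Rational(-137, 15), Pow(15, Rational(1, 2)))), -96) = Add(Rational(-15081, 157), Mul(Rational(-137, 15), Pow(15, Rational(1, 2))))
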